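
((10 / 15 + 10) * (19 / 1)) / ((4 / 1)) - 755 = -2113 / 3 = -704.33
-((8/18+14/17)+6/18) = -245/153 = -1.60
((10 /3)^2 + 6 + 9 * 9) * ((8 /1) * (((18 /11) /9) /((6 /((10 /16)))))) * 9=4415 /33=133.79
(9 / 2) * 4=18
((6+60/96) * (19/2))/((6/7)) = 7049/96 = 73.43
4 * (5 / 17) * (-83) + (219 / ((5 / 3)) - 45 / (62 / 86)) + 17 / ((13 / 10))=-534018 / 34255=-15.59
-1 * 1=-1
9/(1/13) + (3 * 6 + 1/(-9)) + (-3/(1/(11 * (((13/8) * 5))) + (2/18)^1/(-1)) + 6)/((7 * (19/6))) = 15010124/109953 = 136.51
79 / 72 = 1.10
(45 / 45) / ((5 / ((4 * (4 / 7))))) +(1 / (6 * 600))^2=41472007 / 90720000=0.46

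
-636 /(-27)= 23.56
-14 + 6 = -8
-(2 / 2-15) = 14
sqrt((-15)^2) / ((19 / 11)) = 165 / 19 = 8.68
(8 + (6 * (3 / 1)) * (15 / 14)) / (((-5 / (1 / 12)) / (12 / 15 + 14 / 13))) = -11651 / 13650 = -0.85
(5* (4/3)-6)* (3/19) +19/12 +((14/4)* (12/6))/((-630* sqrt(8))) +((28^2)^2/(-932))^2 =5383699377553/12377892-sqrt(2)/360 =434944.77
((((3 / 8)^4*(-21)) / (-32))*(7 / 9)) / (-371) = -189 / 6946816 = -0.00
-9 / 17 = -0.53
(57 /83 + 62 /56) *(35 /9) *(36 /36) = 20845 /2988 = 6.98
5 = 5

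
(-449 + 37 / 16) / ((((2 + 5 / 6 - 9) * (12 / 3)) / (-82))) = -879081 / 592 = -1484.93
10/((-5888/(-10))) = 25/1472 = 0.02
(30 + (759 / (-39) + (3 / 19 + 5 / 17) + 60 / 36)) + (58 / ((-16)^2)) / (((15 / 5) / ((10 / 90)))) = 12.67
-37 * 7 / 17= -259 / 17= -15.24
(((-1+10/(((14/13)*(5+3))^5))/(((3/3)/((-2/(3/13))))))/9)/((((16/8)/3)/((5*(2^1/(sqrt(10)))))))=12725341707*sqrt(10)/8811708416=4.57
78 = 78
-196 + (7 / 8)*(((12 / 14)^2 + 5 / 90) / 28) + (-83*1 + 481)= 5701945 / 28224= 202.02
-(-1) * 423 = 423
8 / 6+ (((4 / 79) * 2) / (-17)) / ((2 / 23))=5096 / 4029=1.26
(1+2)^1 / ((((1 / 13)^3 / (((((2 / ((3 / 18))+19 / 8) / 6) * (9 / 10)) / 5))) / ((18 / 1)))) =4093011 / 80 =51162.64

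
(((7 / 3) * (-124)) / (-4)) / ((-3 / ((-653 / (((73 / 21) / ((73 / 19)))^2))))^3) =63977906839339269 / 47045881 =1359904533.18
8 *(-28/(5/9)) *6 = -12096/5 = -2419.20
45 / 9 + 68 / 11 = 11.18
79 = 79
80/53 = 1.51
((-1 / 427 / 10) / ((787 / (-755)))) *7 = 151 / 96014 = 0.00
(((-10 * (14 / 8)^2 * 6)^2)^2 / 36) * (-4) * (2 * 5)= -162135028125 / 128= -1266679907.23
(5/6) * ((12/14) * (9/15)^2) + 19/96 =1529/3360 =0.46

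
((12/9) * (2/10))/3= 4/45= 0.09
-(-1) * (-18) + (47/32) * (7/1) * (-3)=-1563/32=-48.84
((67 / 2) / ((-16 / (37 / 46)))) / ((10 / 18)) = -22311 / 7360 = -3.03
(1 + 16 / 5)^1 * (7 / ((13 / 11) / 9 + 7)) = 4.12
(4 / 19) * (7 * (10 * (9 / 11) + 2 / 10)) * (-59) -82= -847262 / 1045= -810.78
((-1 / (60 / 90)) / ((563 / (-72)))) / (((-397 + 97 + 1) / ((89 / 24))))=-801 / 336674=-0.00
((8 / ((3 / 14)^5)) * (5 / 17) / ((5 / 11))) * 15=236642560 / 1377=171853.71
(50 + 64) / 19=6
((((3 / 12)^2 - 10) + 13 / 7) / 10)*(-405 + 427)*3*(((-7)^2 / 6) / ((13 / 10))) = -69685 / 208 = -335.02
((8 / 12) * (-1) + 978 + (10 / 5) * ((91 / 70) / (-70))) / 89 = 1026161 / 93450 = 10.98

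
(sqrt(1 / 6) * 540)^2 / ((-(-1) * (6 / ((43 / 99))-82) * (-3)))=174150 / 733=237.59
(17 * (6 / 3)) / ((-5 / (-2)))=68 / 5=13.60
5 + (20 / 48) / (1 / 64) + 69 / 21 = 734 / 21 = 34.95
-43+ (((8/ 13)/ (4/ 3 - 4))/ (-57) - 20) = -15560/ 247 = -63.00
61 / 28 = 2.18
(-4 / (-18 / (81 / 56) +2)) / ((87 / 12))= 0.05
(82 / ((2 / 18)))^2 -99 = 544545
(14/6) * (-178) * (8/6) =-4984/9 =-553.78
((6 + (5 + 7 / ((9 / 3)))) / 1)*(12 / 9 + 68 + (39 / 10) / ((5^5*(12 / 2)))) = 26000078 / 28125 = 924.45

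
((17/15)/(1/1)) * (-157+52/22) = -9639/55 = -175.25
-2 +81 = 79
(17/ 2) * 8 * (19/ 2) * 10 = 6460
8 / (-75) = -8 / 75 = -0.11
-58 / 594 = -29 / 297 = -0.10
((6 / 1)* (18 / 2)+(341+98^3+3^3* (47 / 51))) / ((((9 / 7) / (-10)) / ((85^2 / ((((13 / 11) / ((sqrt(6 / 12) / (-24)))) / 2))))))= 1309605576125* sqrt(2) / 702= 2638264910.42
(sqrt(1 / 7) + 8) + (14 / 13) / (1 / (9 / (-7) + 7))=14.53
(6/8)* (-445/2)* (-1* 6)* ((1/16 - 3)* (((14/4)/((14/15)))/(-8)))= 2823525/2048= 1378.67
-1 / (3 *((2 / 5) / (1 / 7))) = -5 / 42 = -0.12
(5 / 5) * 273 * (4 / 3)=364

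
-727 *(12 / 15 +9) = -7124.60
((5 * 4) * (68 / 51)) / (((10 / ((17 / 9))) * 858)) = 68 / 11583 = 0.01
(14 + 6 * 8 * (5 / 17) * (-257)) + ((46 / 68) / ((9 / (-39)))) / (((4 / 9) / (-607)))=52943 / 136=389.29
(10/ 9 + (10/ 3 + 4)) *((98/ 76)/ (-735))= -2/ 135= -0.01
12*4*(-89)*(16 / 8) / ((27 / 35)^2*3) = -4785.73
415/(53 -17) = 415/36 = 11.53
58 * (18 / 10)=522 / 5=104.40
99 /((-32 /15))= -1485 /32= -46.41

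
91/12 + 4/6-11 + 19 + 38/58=16.91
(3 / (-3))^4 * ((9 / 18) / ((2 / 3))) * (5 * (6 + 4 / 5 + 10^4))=75051 / 2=37525.50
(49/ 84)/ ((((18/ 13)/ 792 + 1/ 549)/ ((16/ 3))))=976976/ 1121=871.52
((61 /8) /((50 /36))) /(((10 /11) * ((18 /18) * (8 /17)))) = 102663 /8000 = 12.83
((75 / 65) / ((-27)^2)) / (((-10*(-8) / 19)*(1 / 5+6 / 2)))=95 / 808704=0.00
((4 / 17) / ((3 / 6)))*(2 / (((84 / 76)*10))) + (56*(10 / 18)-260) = -1225244 / 5355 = -228.80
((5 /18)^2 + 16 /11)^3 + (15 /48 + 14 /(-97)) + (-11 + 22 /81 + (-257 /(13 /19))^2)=104697623436816882047 /742115538470592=141079.95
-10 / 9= -1.11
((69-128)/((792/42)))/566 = -413/74712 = -0.01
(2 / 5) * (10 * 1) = 4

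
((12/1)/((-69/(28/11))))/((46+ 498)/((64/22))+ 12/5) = -560/239591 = -0.00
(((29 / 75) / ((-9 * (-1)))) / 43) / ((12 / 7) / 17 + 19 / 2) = 0.00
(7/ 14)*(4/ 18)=1/ 9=0.11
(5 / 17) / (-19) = -5 / 323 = -0.02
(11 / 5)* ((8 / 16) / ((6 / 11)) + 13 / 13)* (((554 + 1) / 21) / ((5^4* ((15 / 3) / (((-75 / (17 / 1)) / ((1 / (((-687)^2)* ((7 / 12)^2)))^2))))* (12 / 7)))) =-61809657154979041 / 26112000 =-2367097777.07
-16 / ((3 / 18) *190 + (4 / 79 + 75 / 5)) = -0.34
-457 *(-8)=3656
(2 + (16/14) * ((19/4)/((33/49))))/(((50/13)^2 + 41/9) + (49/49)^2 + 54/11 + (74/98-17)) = 1.12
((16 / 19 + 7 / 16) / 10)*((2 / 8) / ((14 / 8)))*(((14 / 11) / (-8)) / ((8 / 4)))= -389 / 267520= -0.00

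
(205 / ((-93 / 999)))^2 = 4660110225 / 961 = 4849230.20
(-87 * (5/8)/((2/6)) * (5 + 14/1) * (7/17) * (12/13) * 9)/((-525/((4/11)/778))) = 0.01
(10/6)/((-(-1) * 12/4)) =0.56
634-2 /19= 12044 /19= 633.89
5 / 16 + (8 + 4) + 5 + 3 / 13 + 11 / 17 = 64321 / 3536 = 18.19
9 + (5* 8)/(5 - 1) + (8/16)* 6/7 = 136/7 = 19.43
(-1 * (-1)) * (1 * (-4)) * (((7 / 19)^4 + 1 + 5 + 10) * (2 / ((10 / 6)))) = -50100888 / 651605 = -76.89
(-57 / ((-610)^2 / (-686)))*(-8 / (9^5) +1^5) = 0.11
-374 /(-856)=0.44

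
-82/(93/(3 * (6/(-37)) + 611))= -1852298/3441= -538.30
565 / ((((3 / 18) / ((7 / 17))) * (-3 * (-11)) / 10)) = 79100 / 187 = 422.99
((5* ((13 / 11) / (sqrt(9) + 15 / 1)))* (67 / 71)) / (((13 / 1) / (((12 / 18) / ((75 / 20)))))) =268 / 63261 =0.00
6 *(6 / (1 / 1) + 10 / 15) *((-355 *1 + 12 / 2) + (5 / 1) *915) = 169040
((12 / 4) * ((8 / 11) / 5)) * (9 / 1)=216 / 55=3.93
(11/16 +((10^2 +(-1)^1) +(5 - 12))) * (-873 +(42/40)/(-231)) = -284826463/3520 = -80916.61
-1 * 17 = -17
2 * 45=90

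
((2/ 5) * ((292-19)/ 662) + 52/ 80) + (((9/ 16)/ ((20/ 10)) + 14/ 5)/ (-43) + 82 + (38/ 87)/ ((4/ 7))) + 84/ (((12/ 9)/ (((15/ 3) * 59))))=3698667464879/ 198123360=18668.51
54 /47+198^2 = 1842642 /47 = 39205.15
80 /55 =16 /11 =1.45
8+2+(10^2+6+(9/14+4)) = 1689/14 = 120.64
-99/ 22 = -9/ 2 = -4.50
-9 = -9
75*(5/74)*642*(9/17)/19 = 1083375/11951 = 90.65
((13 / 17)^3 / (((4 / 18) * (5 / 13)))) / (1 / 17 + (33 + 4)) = 28561 / 202300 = 0.14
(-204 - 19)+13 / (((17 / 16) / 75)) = 694.65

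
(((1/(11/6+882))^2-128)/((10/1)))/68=-899897879/4780707530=-0.19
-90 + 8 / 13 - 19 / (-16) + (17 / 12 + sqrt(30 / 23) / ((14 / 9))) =-54151 / 624 + 9*sqrt(690) / 322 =-86.05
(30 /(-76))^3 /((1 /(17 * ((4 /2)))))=-57375 /27436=-2.09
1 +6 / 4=5 / 2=2.50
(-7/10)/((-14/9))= 9/20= 0.45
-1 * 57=-57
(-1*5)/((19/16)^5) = -5242880/2476099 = -2.12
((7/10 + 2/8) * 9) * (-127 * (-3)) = 65151/20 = 3257.55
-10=-10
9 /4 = 2.25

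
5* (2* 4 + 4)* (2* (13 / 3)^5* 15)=74258600 / 27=2750318.52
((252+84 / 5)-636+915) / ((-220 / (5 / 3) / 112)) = -2324 / 5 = -464.80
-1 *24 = -24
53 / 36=1.47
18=18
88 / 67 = 1.31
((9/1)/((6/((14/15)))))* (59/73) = 413/365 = 1.13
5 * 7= 35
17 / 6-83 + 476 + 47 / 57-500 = -103.34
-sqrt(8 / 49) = -2 * sqrt(2) / 7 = -0.40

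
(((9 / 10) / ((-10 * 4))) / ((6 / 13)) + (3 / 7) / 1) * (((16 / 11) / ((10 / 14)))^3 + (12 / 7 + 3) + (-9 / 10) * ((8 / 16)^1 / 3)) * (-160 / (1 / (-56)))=257795416086 / 5823125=44270.97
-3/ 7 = -0.43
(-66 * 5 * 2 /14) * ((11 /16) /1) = -1815 /56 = -32.41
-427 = -427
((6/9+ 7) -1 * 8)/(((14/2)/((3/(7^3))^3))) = -9/282475249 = -0.00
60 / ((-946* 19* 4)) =-15 / 17974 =-0.00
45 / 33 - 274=-2999 / 11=-272.64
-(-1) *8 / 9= 8 / 9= 0.89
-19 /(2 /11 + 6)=-209 /68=-3.07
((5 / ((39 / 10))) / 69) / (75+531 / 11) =275 / 1824498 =0.00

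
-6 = -6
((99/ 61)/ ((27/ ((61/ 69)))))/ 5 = 0.01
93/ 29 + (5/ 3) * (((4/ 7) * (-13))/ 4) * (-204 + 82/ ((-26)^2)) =10042873/ 15834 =634.26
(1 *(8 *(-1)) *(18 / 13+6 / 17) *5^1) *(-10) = 153600 / 221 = 695.02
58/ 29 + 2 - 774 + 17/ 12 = -9223/ 12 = -768.58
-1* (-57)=57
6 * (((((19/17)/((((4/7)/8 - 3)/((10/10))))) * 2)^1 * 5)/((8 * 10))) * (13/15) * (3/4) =-5187/27880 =-0.19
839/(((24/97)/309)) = 8382449/8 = 1047806.12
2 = 2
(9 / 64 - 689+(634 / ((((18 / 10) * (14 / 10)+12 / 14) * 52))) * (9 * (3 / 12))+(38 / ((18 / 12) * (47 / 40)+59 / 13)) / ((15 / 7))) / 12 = -2184392445701 / 38666264832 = -56.49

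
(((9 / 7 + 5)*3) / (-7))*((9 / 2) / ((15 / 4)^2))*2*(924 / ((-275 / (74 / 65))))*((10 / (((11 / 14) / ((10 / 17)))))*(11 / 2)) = 7501824 / 27625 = 271.56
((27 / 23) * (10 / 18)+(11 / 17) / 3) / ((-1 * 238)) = -509 / 139587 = -0.00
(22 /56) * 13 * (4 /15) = 143 /105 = 1.36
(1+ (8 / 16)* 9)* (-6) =-33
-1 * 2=-2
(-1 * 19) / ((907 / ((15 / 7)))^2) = -4275 / 40309801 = -0.00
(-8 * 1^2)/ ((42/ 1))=-4/ 21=-0.19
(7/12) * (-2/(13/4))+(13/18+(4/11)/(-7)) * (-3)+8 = 33815/6006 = 5.63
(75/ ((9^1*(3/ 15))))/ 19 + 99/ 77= 1388/ 399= 3.48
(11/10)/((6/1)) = 11/60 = 0.18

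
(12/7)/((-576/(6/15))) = -1/840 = -0.00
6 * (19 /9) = 38 /3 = 12.67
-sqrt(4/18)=-sqrt(2)/3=-0.47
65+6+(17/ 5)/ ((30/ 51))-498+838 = 20839/ 50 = 416.78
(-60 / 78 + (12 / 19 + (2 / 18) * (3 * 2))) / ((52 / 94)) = 9212 / 9633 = 0.96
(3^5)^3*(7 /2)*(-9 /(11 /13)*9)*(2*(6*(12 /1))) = -7615137131784 /11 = -692285193798.55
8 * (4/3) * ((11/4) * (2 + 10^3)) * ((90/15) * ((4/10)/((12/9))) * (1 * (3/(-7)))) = -793584/35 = -22673.83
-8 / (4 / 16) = -32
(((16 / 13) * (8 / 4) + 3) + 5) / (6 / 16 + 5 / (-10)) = -1088 / 13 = -83.69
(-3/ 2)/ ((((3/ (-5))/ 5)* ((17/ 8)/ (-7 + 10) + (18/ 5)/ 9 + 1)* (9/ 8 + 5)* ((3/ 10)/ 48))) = 1920000/ 12397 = 154.88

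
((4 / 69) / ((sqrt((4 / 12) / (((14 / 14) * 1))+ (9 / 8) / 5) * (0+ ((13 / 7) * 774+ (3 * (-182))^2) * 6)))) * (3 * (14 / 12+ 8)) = 385 * sqrt(2010) / 14540772753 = 0.00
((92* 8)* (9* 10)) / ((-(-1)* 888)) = 2760 / 37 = 74.59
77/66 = 7/6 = 1.17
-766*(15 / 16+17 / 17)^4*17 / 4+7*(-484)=-6457117167 / 131072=-49263.89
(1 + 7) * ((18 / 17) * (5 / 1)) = 720 / 17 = 42.35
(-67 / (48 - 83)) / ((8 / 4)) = 67 / 70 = 0.96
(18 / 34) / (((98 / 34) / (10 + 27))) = 333 / 49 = 6.80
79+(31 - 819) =-709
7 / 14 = 1 / 2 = 0.50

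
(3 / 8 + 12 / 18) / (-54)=-25 / 1296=-0.02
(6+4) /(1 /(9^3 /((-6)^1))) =-1215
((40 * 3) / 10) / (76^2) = 3 / 1444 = 0.00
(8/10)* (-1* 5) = -4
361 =361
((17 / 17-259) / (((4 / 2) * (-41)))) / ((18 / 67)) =2881 / 246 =11.71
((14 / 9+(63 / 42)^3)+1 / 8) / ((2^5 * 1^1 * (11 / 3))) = 91 / 2112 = 0.04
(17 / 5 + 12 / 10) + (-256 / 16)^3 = -20457 / 5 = -4091.40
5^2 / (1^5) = 25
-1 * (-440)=440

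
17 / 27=0.63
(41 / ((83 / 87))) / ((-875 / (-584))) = 2083128 / 72625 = 28.68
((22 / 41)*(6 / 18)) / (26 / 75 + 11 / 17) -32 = -1652954 / 51947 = -31.82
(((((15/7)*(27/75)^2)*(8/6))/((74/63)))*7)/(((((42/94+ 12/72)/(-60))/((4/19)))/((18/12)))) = -207222624/3040475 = -68.15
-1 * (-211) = 211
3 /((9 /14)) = 14 /3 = 4.67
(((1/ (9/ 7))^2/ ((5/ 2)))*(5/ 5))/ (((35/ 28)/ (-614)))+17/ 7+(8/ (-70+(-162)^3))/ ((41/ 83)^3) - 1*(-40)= -158730023575695589/ 2076810334059825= -76.43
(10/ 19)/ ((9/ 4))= 40/ 171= 0.23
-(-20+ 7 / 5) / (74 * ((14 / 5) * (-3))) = -31 / 1036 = -0.03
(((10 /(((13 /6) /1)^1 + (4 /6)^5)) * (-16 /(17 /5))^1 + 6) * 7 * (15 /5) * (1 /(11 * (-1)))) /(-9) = -641354 /208879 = -3.07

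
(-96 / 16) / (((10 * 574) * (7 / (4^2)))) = -24 / 10045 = -0.00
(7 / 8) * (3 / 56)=3 / 64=0.05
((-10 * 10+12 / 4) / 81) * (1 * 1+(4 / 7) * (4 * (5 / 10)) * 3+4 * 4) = -13871 / 567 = -24.46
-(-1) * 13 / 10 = 13 / 10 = 1.30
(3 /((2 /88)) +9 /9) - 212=-79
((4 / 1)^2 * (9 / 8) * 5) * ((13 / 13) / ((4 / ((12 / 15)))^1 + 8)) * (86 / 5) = 119.08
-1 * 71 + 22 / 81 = -5729 / 81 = -70.73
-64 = -64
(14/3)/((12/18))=7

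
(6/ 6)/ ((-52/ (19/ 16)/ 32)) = -0.73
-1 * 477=-477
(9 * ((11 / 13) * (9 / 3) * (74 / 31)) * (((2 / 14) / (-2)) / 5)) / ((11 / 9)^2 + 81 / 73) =-64977957 / 217132370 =-0.30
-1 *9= -9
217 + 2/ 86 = 9332/ 43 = 217.02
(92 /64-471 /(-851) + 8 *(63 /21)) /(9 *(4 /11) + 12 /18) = 11678469 /1770080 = 6.60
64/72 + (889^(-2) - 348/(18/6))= -818772547/7112889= -115.11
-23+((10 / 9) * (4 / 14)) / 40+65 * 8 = 62623 / 126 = 497.01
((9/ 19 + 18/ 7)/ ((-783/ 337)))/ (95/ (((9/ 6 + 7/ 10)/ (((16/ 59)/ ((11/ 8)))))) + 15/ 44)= -28870116/ 195114059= -0.15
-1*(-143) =143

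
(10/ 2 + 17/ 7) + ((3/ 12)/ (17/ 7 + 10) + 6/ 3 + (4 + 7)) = 49813/ 2436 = 20.45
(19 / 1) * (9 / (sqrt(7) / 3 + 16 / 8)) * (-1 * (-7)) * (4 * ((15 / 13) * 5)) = 6463800 / 377-1077300 * sqrt(7) / 377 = 9584.97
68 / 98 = 34 / 49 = 0.69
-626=-626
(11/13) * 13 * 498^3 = 1358565912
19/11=1.73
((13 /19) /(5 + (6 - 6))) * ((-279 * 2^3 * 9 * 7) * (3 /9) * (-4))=2437344 /95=25656.25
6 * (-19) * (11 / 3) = -418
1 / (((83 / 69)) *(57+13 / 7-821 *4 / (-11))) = 5313 / 2284160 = 0.00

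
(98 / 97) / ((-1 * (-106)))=49 / 5141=0.01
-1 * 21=-21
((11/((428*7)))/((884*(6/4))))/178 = 11/707139888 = 0.00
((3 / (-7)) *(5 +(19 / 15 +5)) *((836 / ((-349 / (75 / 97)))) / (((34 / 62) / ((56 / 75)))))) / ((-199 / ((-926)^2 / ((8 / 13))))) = -48822498591152 / 572623495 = -85261.08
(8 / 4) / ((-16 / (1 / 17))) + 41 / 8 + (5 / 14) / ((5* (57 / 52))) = 35155 / 6783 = 5.18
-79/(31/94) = -7426/31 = -239.55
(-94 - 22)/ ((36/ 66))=-638/ 3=-212.67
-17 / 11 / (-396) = 17 / 4356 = 0.00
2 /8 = 1 /4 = 0.25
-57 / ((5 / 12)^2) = -8208 / 25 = -328.32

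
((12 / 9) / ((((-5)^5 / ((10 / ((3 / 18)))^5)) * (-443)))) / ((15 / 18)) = 1990656 / 2215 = 898.72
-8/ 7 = -1.14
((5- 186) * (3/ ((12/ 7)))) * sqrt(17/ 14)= -181 * sqrt(238)/ 8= -349.04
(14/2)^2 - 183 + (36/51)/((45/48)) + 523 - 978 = -50001/85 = -588.25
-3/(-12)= 1/4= 0.25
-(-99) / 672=33 / 224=0.15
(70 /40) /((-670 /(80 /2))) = -7 /67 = -0.10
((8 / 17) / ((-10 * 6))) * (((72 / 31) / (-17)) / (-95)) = -48 / 4255525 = -0.00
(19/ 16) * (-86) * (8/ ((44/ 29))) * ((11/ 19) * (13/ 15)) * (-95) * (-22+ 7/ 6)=-38501125/ 72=-534737.85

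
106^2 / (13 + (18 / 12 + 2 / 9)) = 763.20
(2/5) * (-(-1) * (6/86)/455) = 6/97825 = 0.00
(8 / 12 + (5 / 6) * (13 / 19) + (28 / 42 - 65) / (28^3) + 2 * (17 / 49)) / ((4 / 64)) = 2412173 / 78204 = 30.84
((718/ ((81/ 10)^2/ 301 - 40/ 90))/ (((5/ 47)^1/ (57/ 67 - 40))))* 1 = 4795783768440/ 4110517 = 1166710.60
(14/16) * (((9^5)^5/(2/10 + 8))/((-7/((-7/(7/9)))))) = 98492101969918800288601.23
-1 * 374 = -374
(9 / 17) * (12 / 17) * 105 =39.24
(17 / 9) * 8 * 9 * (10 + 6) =2176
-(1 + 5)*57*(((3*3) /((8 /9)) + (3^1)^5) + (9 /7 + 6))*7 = -2493693 /4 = -623423.25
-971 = -971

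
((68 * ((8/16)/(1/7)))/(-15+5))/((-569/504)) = 59976/2845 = 21.08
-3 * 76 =-228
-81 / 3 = -27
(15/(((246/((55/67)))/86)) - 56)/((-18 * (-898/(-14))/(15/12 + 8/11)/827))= 23840277167/325618392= 73.22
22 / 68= 11 / 34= 0.32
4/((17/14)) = 56/17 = 3.29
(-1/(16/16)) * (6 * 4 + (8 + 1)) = -33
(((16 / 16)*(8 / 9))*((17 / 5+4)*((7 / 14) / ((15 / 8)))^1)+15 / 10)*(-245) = -215257 / 270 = -797.25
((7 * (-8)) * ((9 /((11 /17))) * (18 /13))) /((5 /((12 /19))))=-1850688 /13585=-136.23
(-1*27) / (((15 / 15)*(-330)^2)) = -3 / 12100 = -0.00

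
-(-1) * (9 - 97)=-88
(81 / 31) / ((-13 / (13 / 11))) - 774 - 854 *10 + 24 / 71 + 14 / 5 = -1127155151 / 121055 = -9311.10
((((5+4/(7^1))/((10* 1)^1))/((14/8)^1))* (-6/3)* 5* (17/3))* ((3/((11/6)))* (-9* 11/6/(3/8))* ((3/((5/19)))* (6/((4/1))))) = 5441904/245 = 22211.85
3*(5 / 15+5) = 16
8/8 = 1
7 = 7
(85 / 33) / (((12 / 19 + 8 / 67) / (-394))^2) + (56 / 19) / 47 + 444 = 4776739662406361 / 6733194996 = 709431.36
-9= -9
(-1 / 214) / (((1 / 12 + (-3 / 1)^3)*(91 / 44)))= 264 / 3145051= 0.00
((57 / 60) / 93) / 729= 19 / 1355940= 0.00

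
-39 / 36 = -13 / 12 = -1.08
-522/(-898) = 261/449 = 0.58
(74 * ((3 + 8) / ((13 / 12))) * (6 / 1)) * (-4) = -234432 / 13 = -18033.23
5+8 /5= 33 /5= 6.60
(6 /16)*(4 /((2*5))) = 0.15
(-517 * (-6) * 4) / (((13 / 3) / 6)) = 223344 / 13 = 17180.31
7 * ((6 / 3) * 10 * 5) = 700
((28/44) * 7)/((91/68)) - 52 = -6960/143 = -48.67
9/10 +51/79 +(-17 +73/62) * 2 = -737139/24490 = -30.10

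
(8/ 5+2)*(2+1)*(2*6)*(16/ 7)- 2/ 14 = 10363/ 35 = 296.09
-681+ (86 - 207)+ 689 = -113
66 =66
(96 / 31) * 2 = 6.19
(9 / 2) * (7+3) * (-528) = -23760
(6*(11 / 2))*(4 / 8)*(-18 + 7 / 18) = -3487 / 12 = -290.58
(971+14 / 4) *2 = 1949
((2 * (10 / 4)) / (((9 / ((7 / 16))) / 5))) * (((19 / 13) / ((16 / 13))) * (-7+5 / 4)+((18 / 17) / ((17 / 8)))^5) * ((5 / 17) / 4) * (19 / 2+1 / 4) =-9976177838739350875 / 1684532247312777216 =-5.92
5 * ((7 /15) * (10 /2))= 35 /3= 11.67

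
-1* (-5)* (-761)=-3805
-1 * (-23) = 23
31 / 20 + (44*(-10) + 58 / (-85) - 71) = -34689 / 68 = -510.13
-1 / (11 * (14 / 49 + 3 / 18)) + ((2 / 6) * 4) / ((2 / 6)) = 794 / 209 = 3.80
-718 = -718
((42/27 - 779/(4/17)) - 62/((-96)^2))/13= -1694311/6656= -254.55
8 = 8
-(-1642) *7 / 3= 11494 / 3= 3831.33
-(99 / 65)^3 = -970299 / 274625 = -3.53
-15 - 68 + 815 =732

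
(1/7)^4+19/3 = 45622/7203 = 6.33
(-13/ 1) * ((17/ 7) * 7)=-221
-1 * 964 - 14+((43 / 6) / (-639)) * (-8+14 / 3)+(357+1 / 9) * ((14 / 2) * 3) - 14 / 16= 299994967 / 46008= 6520.50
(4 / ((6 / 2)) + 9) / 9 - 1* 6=-131 / 27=-4.85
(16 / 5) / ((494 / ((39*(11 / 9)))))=88 / 285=0.31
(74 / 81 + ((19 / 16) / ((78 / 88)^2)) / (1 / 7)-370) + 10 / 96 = -78498577 / 219024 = -358.40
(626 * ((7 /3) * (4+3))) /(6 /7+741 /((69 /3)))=4938514 /15975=309.14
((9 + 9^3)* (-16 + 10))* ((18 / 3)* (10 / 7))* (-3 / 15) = 53136 / 7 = 7590.86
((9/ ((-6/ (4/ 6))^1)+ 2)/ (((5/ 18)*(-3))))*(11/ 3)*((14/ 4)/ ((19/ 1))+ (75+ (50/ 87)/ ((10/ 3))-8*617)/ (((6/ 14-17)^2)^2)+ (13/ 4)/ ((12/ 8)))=-1881886999157/ 187061678880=-10.06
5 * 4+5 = 25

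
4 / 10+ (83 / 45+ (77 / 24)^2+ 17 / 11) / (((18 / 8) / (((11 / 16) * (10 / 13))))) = 2437003 / 673920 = 3.62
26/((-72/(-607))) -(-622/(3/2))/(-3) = 2915/36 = 80.97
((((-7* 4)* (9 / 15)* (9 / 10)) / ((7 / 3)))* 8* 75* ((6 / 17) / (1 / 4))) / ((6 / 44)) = -684288 / 17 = -40252.24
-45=-45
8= 8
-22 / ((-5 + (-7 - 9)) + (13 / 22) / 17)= 1.05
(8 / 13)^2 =64 / 169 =0.38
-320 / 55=-64 / 11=-5.82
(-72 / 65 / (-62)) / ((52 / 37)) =333 / 26195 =0.01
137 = 137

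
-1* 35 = -35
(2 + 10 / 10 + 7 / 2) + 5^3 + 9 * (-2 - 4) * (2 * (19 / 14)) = -211 / 14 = -15.07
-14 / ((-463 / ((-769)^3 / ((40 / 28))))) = -22283073841 / 2315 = -9625517.86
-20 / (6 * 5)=-2 / 3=-0.67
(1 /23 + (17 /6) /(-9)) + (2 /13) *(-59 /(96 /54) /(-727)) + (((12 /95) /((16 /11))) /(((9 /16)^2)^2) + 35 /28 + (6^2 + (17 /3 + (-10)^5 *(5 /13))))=-13880430557685049 /361300010760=-38418.02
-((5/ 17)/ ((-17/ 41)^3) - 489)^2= -1696317403267876/ 6975757441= -243173.22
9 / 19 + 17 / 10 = 413 / 190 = 2.17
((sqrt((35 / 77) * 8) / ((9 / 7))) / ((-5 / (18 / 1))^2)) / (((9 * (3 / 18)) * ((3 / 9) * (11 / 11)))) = 1008 * sqrt(110) / 275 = 38.44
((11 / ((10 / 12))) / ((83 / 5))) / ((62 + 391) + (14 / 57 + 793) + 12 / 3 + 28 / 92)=86526 / 136076093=0.00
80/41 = 1.95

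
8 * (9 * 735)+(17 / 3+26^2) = 160805 / 3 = 53601.67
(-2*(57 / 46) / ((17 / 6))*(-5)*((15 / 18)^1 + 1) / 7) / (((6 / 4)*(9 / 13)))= 27170 / 24633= 1.10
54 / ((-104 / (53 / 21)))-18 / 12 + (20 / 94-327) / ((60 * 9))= -1972151 / 577395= -3.42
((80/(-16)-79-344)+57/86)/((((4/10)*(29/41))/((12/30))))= -1506791/2494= -604.17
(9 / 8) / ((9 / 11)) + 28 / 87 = 1181 / 696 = 1.70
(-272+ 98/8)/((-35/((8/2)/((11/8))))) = 8312/385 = 21.59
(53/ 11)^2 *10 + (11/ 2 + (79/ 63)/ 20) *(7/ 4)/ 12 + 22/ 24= 244504009/ 1045440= 233.88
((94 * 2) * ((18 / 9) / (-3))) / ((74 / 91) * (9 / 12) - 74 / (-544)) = -9306752 / 55389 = -168.03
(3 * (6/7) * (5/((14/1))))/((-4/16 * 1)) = -180/49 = -3.67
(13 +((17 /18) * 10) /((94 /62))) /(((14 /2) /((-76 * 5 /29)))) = -441560 /12267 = -36.00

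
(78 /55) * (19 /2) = 741 /55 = 13.47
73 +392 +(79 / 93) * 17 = 44588 / 93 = 479.44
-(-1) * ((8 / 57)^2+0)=64 / 3249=0.02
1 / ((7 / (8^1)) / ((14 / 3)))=16 / 3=5.33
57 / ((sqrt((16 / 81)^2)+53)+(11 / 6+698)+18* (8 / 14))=64638 / 865601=0.07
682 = 682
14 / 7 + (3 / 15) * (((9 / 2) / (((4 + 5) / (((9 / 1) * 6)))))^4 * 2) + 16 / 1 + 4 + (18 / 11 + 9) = 11693497 / 55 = 212609.04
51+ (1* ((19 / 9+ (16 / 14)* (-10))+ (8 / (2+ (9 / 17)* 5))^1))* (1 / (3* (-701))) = 533835986 / 10466631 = 51.00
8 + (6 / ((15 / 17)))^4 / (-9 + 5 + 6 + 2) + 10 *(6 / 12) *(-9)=310959 / 625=497.53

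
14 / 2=7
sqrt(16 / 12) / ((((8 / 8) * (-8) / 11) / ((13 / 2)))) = -143 * sqrt(3) / 24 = -10.32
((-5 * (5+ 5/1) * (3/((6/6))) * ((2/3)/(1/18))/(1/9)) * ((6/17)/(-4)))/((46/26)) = 315900/391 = 807.93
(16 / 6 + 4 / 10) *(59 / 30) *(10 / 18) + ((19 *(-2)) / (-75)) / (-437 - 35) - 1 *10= -3178253 / 477900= -6.65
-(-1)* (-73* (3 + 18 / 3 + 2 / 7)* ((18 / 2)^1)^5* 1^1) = -280187505 / 7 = -40026786.43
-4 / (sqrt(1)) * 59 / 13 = -236 / 13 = -18.15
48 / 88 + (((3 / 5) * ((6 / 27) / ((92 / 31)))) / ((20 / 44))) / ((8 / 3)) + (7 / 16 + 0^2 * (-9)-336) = -334.98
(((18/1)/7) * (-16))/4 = -72/7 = -10.29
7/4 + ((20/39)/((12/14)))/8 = 427/234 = 1.82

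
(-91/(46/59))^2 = 28826161/2116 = 13622.95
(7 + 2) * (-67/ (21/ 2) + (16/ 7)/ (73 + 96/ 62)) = -924558/ 16177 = -57.15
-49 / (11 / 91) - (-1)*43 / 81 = -360706 / 891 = -404.83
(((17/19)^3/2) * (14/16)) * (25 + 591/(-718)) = 596993369/78796192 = 7.58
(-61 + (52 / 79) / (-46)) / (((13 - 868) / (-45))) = -110863 / 34523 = -3.21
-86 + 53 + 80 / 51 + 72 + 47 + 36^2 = 70562 / 51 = 1383.57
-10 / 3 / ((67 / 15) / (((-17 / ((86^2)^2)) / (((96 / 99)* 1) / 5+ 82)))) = 70125 / 24852057630832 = 0.00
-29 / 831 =-0.03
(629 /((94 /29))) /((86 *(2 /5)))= 91205 /16168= 5.64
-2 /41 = -0.05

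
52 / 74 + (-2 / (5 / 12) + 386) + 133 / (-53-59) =1126917 / 2960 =380.72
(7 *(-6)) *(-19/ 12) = 133/ 2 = 66.50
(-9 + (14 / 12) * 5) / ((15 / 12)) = -38 / 15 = -2.53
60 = 60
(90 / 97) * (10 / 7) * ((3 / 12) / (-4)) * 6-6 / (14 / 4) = -2.21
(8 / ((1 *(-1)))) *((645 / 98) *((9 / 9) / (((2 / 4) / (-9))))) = 46440 / 49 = 947.76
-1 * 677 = -677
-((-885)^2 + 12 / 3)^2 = -613447666441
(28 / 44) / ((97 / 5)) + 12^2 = 153683 / 1067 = 144.03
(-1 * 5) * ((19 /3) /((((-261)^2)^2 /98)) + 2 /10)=-13921421233 /13921411923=-1.00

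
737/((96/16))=737/6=122.83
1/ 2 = 0.50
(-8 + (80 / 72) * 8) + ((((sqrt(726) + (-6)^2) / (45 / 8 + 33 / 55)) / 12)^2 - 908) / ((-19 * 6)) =93835814 / 10602171 - 4400 * sqrt(6) / 3534057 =8.85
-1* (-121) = 121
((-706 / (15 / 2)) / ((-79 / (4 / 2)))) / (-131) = -2824 / 155235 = -0.02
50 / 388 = 25 / 194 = 0.13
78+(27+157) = 262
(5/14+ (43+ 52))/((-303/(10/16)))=-2225/11312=-0.20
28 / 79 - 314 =-24778 / 79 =-313.65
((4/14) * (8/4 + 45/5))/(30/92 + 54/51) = 17204/7581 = 2.27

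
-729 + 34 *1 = -695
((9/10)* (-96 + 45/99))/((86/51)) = -482409/9460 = -50.99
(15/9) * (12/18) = 10/9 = 1.11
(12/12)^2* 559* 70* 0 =0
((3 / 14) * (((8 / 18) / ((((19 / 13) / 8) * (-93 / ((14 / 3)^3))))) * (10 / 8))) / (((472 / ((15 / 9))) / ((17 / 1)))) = -1082900 / 25333479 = -0.04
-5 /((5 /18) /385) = -6930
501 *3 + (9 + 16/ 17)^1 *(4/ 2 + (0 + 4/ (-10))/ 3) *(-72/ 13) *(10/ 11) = 1409.57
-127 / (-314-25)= 127 / 339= 0.37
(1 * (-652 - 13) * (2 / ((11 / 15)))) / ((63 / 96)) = -30400 / 11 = -2763.64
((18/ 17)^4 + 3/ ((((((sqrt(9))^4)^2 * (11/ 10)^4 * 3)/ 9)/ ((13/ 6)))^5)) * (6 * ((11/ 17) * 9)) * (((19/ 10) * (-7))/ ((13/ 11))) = -38064865415335075392274164227715657898135181936/ 77017863376430408246228059653803153467671705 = -494.23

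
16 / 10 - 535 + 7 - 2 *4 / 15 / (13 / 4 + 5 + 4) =-386936 / 735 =-526.44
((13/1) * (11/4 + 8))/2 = 559/8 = 69.88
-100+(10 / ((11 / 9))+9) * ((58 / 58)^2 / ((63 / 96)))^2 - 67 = -9787 / 77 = -127.10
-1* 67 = -67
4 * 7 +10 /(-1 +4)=94 /3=31.33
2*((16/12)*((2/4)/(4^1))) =1/3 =0.33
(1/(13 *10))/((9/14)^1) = 7/585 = 0.01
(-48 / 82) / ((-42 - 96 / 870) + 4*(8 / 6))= 5220 / 327959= 0.02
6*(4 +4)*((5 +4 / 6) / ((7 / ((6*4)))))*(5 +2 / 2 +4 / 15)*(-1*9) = -1840896 / 35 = -52597.03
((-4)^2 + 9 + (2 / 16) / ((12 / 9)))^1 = 803 / 32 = 25.09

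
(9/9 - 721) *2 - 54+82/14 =-10417/7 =-1488.14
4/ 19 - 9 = -8.79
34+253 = 287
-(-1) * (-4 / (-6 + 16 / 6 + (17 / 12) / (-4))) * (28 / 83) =1792 / 4897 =0.37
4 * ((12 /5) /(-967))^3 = -6912 /113028882875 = -0.00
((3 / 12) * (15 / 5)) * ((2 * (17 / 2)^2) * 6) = 2601 / 4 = 650.25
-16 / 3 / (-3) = 16 / 9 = 1.78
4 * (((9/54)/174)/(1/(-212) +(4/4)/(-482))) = -51092/90567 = -0.56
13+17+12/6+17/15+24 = 857/15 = 57.13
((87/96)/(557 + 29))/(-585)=-29/10969920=-0.00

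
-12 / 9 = -4 / 3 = -1.33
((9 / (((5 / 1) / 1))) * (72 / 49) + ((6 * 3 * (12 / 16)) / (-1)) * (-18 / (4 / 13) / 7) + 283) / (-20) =-390497 / 19600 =-19.92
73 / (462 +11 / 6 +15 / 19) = 8322 / 52967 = 0.16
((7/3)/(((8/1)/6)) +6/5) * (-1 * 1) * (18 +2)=-59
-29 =-29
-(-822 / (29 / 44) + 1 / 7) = 1247.03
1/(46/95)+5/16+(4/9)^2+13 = 464267/29808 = 15.58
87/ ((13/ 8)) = 696/ 13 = 53.54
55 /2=27.50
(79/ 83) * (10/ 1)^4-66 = 9452.07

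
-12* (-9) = 108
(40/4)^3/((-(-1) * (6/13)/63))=136500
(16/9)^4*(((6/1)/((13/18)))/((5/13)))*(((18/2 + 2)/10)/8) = 180224/6075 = 29.67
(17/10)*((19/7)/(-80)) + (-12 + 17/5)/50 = -6431/28000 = -0.23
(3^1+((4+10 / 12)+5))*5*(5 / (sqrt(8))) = 1925*sqrt(2) / 24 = 113.43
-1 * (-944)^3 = 841232384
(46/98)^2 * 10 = 5290/2401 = 2.20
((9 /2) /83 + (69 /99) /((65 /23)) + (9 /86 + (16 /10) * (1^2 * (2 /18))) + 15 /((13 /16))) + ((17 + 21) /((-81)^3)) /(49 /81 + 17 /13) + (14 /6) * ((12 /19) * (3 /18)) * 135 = 880125785844157 /16859787561045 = 52.20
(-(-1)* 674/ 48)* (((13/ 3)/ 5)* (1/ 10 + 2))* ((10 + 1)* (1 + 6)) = 2361359/ 1200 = 1967.80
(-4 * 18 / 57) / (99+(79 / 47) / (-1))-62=-62.01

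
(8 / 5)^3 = 512 / 125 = 4.10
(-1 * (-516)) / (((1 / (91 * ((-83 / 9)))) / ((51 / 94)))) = -11042486 / 47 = -234946.51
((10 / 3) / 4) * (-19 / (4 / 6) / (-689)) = 95 / 2756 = 0.03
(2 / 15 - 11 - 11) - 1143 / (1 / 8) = -137488 / 15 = -9165.87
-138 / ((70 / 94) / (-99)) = 642114 / 35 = 18346.11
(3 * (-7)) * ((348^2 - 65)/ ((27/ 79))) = -66934567/ 9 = -7437174.11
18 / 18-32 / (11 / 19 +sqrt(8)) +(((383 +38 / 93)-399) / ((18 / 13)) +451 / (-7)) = -1171662509 / 16211853-23104 * sqrt(2) / 2767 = -84.08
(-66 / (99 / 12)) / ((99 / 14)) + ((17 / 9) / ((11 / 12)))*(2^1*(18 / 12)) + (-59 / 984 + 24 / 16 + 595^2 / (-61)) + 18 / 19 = -218142169945 / 37635048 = -5796.25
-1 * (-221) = 221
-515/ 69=-7.46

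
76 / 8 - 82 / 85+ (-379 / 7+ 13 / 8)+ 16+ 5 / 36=-1192823 / 42840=-27.84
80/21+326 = 6926/21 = 329.81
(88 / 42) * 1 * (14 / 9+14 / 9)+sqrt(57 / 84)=sqrt(133) / 14+176 / 27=7.34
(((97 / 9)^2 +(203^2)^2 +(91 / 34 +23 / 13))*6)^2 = 3696433873983863873341821025 / 35605089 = 103817571527032663037.07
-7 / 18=-0.39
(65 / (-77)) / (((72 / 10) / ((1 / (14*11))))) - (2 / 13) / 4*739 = -157739341 / 5549544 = -28.42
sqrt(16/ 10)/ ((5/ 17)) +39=34* sqrt(10)/ 25 +39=43.30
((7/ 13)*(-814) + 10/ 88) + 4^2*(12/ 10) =-1198323/ 2860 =-418.99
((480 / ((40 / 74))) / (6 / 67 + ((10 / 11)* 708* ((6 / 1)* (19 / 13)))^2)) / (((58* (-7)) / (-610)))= 61845546620 / 1476712018573547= 0.00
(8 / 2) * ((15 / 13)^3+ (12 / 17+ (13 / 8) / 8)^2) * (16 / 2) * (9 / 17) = 55296610533 / 1381614208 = 40.02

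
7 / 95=0.07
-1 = -1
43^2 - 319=1530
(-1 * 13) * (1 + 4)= -65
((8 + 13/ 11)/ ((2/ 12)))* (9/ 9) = 606/ 11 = 55.09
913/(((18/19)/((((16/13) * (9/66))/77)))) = 6308/3003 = 2.10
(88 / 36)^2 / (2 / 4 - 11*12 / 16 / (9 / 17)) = -1936 / 4887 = -0.40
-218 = -218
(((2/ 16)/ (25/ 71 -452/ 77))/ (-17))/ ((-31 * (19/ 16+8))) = -1562/ 333858189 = -0.00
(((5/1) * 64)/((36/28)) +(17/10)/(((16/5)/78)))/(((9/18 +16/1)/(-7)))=-292649/2376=-123.17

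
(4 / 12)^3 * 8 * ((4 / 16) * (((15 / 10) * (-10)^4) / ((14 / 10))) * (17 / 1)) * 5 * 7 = 4250000 / 9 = 472222.22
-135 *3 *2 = -810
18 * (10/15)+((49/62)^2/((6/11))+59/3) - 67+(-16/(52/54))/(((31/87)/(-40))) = 182999733/99944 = 1831.02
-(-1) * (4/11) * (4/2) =8/11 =0.73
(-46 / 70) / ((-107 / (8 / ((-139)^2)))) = 184 / 72357145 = 0.00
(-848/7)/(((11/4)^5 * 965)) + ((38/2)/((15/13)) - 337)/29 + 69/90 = -649091209099/63098171290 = -10.29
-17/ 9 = -1.89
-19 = -19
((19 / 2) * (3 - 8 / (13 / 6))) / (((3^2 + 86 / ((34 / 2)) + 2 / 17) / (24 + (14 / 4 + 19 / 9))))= -13.74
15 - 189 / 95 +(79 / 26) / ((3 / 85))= 734333 / 7410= 99.10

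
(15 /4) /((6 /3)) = 15 /8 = 1.88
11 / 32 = 0.34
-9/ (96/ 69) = -207/ 32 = -6.47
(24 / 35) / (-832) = -3 / 3640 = -0.00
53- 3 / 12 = 211 / 4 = 52.75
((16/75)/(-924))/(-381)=4/6600825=0.00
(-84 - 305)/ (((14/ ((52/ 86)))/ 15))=-75855/ 301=-252.01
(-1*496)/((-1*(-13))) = -496/13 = -38.15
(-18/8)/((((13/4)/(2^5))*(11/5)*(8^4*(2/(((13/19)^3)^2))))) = -16708185/132481200896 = -0.00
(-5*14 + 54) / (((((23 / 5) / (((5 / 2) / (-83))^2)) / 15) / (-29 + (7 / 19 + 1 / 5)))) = 1.35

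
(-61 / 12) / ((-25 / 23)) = 1403 / 300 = 4.68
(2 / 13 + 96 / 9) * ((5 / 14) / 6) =1055 / 1638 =0.64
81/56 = 1.45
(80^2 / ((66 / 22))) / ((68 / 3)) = 1600 / 17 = 94.12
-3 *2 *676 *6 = -24336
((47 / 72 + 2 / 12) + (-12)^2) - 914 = -55381 / 72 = -769.18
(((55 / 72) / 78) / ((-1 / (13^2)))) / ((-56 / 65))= 1.92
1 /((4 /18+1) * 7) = 9 /77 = 0.12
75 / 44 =1.70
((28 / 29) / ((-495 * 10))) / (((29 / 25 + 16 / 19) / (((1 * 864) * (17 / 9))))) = -144704 / 910107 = -0.16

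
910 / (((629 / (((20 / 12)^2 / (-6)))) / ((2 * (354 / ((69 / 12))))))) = -10738000 / 130203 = -82.47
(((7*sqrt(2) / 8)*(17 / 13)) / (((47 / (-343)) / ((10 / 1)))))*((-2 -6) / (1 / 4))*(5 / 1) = 8163400*sqrt(2) / 611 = 18894.91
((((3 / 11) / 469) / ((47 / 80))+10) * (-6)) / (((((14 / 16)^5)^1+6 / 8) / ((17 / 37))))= -8105064529920 / 371267625883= -21.83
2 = 2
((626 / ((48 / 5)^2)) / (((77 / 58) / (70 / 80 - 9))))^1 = -14750125 / 354816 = -41.57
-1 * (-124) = 124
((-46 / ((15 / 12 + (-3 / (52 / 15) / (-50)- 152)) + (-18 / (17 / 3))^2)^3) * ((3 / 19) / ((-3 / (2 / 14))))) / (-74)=78060511944896000 / 46463161703490925066593549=0.00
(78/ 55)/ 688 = 0.00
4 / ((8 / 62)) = 31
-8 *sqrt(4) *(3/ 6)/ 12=-2/ 3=-0.67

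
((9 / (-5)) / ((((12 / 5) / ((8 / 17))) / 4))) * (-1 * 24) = 576 / 17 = 33.88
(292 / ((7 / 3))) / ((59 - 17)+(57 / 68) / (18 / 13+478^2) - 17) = 25276489440 / 5049527741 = 5.01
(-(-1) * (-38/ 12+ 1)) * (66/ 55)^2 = -78/ 25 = -3.12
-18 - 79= -97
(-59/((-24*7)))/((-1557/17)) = -1003/261576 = -0.00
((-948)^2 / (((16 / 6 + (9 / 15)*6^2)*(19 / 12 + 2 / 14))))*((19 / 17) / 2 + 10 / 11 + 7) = 12807880056 / 70499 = 181674.63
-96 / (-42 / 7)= 16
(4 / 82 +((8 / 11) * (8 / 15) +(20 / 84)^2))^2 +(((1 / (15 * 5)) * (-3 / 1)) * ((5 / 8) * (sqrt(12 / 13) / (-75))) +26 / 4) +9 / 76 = sqrt(39) / 19500 +515730480552019 / 75159496773900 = 6.86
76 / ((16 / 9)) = 171 / 4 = 42.75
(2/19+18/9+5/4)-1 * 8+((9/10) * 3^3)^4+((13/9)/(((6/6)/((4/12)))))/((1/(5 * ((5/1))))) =348685.83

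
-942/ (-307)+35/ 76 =82337/ 23332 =3.53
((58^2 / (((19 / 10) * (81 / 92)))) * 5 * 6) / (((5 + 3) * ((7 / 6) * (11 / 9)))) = 5288.59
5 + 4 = 9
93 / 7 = 13.29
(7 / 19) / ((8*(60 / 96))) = 7 / 95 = 0.07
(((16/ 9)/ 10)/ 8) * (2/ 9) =2/ 405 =0.00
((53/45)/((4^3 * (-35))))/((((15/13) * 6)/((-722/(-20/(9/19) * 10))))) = -13091/100800000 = -0.00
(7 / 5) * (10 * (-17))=-238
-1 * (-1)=1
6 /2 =3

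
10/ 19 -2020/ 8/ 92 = -7755/ 3496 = -2.22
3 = 3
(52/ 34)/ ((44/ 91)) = 1183/ 374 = 3.16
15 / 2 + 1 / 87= 1307 / 174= 7.51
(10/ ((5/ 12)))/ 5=24/ 5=4.80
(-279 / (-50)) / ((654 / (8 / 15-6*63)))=-87761 / 27250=-3.22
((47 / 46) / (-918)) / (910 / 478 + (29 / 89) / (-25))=-24993425 / 42457889232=-0.00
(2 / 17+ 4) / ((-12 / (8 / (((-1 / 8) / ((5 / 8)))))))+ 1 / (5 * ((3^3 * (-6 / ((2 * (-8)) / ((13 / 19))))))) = 1231084 / 89505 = 13.75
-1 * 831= -831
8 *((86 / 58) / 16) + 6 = 391 / 58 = 6.74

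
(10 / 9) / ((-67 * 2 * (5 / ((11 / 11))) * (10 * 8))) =-1 / 48240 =-0.00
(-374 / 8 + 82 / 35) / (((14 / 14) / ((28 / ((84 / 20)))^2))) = -124340 / 63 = -1973.65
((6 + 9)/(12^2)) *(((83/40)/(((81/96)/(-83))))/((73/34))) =-117113/11826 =-9.90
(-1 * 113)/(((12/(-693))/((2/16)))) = 26103/32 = 815.72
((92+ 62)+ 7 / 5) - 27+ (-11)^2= 1247 / 5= 249.40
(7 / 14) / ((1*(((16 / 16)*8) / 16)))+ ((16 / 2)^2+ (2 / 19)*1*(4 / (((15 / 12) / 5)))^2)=1747 / 19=91.95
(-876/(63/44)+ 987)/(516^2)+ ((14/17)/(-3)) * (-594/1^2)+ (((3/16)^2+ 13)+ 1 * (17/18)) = 269251786877/1520854272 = 177.04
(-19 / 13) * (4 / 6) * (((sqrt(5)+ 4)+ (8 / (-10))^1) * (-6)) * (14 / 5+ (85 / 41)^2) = 225.58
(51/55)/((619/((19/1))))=969/34045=0.03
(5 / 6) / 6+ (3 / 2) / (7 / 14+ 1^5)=41 / 36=1.14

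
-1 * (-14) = 14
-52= -52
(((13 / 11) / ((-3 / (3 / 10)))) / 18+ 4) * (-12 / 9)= -7907 / 1485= -5.32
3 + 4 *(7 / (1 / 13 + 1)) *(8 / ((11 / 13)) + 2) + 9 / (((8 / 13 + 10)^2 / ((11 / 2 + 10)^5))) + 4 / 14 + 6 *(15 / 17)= 71760.89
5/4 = 1.25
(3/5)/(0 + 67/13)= 39/335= 0.12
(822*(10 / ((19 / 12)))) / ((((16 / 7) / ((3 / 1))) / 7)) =906255 / 19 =47697.63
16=16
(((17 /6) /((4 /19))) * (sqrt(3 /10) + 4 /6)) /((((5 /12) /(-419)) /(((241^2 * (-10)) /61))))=7860508297 * sqrt(30) /610 + 15721016594 /183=156487156.92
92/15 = 6.13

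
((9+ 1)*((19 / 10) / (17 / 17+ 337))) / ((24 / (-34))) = -323 / 4056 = -0.08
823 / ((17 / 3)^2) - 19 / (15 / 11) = 50704 / 4335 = 11.70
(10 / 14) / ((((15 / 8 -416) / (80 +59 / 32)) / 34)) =-222615 / 46382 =-4.80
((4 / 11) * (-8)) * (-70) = 203.64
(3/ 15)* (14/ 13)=14/ 65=0.22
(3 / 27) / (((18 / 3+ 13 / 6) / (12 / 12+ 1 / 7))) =16 / 1029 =0.02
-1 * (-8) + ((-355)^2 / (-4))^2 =992643797.06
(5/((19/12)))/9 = 20/57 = 0.35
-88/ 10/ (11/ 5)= -4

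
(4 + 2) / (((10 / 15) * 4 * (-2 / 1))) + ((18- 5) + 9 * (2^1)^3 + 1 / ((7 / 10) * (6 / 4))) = 14251 / 168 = 84.83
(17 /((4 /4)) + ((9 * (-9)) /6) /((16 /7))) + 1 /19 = 6777 /608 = 11.15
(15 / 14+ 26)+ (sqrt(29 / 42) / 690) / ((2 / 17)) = 17*sqrt(1218) / 57960+ 379 / 14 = 27.08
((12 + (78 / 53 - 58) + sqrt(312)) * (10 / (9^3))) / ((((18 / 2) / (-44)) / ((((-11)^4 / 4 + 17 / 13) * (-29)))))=-477804962800 / 1506843 + 404919460 * sqrt(78) / 28431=-191306.54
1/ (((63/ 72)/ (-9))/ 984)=-70848/ 7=-10121.14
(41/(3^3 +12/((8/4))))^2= 1681/1089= 1.54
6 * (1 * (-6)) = -36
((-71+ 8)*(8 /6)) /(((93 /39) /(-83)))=90636 /31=2923.74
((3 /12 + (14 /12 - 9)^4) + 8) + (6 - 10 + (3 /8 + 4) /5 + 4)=4891507 /1296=3774.31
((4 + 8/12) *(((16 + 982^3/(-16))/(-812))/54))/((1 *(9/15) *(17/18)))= 197284565/17748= 11115.88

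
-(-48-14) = 62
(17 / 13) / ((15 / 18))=102 / 65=1.57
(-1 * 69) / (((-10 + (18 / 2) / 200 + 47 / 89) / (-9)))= -3684600 / 55933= -65.88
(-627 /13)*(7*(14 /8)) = -30723 /52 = -590.83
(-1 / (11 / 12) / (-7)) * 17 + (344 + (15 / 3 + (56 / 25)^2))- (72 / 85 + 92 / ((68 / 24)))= 264540149 / 818125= 323.35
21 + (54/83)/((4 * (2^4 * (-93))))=1729047/82336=21.00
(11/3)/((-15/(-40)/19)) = 1672/9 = 185.78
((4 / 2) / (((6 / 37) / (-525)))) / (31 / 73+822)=-472675 / 60037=-7.87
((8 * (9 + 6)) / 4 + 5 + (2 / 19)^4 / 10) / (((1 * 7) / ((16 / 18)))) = 4.44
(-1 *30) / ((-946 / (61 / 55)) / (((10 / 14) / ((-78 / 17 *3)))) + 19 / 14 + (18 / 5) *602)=-2177700 / 1350567523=-0.00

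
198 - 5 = 193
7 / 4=1.75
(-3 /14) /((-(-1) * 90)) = -1 /420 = -0.00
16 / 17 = 0.94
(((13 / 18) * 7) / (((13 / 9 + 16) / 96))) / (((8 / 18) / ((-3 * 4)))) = -117936 / 157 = -751.18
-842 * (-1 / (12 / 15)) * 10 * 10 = 105250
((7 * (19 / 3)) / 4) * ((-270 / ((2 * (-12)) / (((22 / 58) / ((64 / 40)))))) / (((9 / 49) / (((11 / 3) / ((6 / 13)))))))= 256281025 / 200448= 1278.54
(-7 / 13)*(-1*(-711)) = -4977 / 13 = -382.85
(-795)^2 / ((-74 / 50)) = -15800625 / 37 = -427043.92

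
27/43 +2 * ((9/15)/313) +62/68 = 3531587/2288030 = 1.54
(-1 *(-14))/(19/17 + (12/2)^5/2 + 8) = 238/66251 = 0.00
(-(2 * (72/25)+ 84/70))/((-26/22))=1914/325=5.89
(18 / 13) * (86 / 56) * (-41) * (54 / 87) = -142803 / 2639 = -54.11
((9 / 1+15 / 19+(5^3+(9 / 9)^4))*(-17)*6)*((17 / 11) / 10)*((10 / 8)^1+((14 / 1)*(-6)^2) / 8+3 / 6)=-28967337 / 209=-138599.70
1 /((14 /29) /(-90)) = -1305 /7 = -186.43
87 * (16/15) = 464/5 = 92.80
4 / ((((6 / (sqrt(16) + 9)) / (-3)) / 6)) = -156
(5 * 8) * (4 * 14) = 2240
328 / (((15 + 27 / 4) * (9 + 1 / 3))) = 328 / 203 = 1.62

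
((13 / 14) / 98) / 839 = 0.00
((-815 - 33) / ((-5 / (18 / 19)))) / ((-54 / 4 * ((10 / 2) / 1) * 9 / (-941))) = 248.88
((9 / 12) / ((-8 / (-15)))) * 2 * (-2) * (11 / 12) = -5.16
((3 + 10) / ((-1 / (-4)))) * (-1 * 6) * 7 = -2184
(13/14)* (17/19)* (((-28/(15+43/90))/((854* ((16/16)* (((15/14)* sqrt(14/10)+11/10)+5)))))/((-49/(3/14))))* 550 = 4826250/6654306673 - 72393750* sqrt(35)/2841388949371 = 0.00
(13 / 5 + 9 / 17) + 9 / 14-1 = 3299 / 1190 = 2.77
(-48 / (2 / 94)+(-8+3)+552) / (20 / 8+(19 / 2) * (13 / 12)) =-41016 / 307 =-133.60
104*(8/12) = 208/3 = 69.33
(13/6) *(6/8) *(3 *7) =273/8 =34.12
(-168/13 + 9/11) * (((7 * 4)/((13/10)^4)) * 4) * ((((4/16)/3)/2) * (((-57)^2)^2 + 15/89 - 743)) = -75886184182060000/363495847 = -208767678.66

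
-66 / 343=-0.19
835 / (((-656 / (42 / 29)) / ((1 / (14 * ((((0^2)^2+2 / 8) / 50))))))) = -62625 / 2378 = -26.34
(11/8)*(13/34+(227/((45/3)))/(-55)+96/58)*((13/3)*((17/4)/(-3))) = -18636839/1252800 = -14.88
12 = 12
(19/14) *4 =38/7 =5.43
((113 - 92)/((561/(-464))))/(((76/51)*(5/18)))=-43848/1045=-41.96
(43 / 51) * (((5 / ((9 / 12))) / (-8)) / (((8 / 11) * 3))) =-2365 / 7344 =-0.32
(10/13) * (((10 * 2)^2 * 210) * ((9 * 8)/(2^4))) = 290769.23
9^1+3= 12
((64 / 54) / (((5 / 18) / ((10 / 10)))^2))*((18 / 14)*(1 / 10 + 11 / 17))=219456 / 14875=14.75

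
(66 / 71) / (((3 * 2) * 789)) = 0.00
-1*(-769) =769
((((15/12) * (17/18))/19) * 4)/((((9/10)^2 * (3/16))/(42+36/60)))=965600/13851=69.71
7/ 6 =1.17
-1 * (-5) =5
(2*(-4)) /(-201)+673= 135281 /201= 673.04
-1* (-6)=6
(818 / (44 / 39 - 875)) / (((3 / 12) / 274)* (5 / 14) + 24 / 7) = -489504288 / 1793103653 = -0.27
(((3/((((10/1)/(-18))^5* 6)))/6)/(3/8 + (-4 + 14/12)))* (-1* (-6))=708588/184375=3.84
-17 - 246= -263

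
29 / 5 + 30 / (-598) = 8596 / 1495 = 5.75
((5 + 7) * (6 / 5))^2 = 5184 / 25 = 207.36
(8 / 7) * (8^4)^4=321685687669321.14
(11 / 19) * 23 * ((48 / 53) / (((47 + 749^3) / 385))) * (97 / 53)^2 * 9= 98980233660 / 297143832230687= 0.00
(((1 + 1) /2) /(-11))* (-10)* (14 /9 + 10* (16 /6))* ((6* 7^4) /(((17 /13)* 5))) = 31712408 /561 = 56528.36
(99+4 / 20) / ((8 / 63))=3906 / 5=781.20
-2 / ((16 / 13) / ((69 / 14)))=-897 / 112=-8.01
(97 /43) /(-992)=-97 /42656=-0.00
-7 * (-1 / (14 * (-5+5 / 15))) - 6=-171 / 28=-6.11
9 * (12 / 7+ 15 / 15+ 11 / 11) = 234 / 7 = 33.43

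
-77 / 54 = -1.43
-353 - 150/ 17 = -6151/ 17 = -361.82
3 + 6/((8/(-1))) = 9/4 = 2.25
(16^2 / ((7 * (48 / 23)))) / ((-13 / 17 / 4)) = -25024 / 273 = -91.66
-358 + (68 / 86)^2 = -660786 / 1849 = -357.37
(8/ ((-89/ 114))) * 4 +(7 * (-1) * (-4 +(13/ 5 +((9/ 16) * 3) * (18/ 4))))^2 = 4189466441/ 2278400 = 1838.78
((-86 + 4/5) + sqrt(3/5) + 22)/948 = -1/15 + sqrt(15)/4740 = -0.07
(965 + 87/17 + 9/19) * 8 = 2508008/323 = 7764.73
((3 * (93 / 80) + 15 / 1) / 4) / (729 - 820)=-1479 / 29120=-0.05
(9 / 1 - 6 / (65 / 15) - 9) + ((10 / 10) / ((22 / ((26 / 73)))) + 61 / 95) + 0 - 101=-101.73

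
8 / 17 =0.47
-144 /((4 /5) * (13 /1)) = -180 /13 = -13.85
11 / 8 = 1.38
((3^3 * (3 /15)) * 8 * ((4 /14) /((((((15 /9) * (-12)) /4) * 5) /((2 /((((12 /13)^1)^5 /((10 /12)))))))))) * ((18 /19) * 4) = -371293 /79800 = -4.65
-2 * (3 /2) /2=-1.50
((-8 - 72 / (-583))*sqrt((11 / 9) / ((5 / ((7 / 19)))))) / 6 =-2296*sqrt(7315) / 498465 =-0.39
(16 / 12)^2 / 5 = 16 / 45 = 0.36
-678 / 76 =-339 / 38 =-8.92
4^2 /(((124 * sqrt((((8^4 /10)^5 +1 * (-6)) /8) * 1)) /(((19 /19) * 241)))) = 48200 * sqrt(90071992547363045) /558446353793650879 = 0.00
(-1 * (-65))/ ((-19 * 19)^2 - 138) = 65/ 130183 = 0.00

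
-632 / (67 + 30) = -632 / 97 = -6.52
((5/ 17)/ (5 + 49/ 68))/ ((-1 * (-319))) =20/ 124091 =0.00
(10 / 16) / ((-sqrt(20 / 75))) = -5*sqrt(15) / 16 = -1.21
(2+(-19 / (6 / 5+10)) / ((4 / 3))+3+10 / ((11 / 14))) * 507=20556315 / 2464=8342.66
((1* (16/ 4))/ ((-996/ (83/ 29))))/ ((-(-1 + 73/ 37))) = 37/ 3132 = 0.01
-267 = -267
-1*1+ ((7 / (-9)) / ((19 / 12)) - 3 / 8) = -851 / 456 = -1.87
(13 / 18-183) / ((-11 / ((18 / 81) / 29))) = 3281 / 25839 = 0.13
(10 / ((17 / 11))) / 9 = 110 / 153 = 0.72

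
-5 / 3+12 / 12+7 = 19 / 3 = 6.33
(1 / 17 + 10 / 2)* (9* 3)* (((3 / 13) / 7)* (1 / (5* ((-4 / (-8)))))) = 13932 / 7735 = 1.80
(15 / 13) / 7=15 / 91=0.16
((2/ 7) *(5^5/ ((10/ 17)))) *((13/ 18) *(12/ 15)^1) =55250/ 63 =876.98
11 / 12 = 0.92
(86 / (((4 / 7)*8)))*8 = 301 / 2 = 150.50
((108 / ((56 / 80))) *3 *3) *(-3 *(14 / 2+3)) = -291600 / 7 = -41657.14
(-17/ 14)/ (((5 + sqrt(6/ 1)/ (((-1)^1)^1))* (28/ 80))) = -850/ 931 - 170* sqrt(6)/ 931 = -1.36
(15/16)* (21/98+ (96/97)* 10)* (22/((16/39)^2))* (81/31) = 279126033615/86216704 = 3237.49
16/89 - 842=-74922/89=-841.82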